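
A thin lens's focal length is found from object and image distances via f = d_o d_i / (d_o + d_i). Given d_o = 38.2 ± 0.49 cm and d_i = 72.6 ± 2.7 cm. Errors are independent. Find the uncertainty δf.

∂f/∂d_o = (d_i/(d_o+d_i))² = 0.429;  ∂f/∂d_i = (d_o/(d_o+d_i))² = 0.119
δf = √((∂f/∂d_o · δd_o)² + (∂f/∂d_i · δd_i)²) = √(0.0443 + 0.103) = 0.384 cm

0.384 cm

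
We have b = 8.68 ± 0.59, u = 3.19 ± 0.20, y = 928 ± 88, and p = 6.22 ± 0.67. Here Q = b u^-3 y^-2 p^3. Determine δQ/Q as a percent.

42.5%

For a monomial Q ∝ b, u^-3, y^-2, p^3, fractional errors add in quadrature:
  (1·δb/b)² = (1×0.0680)² = 0.00462;  (-3·δu/u)² = (-3×0.0627)² = 0.0354;  (-2·δy/y)² = (-2×0.0948)² = 0.0360;  (3·δp/p)² = (3×0.108)² = 0.104
δQ/Q = √(0.180) = 0.425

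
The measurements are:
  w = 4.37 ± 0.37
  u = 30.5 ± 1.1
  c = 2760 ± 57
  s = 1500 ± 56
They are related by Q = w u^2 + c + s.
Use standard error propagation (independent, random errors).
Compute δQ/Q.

Let p = w·u^2 = 4070. δp/p = √((1·δw/w)² + (2·δu/u)²) = √(0.00717 + 0.00520) = 0.111, so δp = 452.
Q = p + c + s: δQ = √(δp² + δc² + δs²) = √(2.04e+05 + 3250 + 3140) = 459
Q = 8330, so δQ/Q = 459/8330 = 0.0552.

0.0552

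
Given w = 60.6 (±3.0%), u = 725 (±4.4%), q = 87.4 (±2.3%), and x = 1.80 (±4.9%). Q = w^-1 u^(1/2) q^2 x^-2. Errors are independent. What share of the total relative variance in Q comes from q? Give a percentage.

16.1%

(δQ/Q)² = (-1·δw/w)² + (½·δu/u)² + (2·δq/q)² + (-2·δx/x)²
  w term: (-1×0.0300)² = 0.000900
  u term: (0.5×0.0440)² = 0.000484
  q term: (2×0.0230)² = 0.00212
  x term: (-2×0.0490)² = 0.00960
Total = 0.0131. Share from q = 0.00212/0.0131 = 0.161.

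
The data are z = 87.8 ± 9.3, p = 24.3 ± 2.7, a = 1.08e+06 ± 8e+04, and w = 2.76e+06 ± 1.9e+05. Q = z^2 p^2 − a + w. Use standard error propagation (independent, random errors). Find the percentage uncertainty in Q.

Let h = z^2·p^2 = 4.55e+06. δh/h = √((2·δz/z)² + (2·δp/p)²) = √(0.0449 + 0.0494) = 0.307, so δh = 1.4e+06.
Q = h − a + w: δQ = √(δh² + δa² + δw²) = √(1.95e+12 + 6.4e+09 + 3.61e+10) = 1.41e+06
Q = 6.23e+06, so δQ/Q = 1.41e+06/6.23e+06 = 0.227.

22.7%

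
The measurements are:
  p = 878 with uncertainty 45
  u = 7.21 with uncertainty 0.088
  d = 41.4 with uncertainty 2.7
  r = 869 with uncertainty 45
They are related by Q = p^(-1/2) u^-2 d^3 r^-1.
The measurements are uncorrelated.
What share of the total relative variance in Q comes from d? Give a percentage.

90.7%

(δQ/Q)² = (−½·δp/p)² + (-2·δu/u)² + (3·δd/d)² + (-1·δr/r)²
  p term: (-0.5×0.0513)² = 0.000657
  u term: (-2×0.0122)² = 0.000596
  d term: (3×0.0652)² = 0.0383
  r term: (-1×0.0518)² = 0.00268
Total = 0.0422. Share from d = 0.0383/0.0422 = 0.907.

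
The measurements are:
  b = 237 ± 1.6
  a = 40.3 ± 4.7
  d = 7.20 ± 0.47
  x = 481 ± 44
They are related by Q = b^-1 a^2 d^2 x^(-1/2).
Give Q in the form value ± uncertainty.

16.2 ± 4.39

For a monomial Q ∝ b^-1, a^2, d^2, x^(-1/2), fractional errors add in quadrature:
  (-1·δb/b)² = (-1×0.00675)² = 4.56e-05;  (2·δa/a)² = (2×0.117)² = 0.0544;  (2·δd/d)² = (2×0.0653)² = 0.0170;  (−½·δx/x)² = (-0.5×0.0915)² = 0.00209
δQ/Q = √(0.0736) = 0.271
Q = 16.2, so δQ = 0.271 × 16.2 = 4.39.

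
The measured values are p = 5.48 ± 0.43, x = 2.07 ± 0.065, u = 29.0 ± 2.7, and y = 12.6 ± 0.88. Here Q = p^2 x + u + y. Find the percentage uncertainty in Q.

9.97%

Let w = p^2·x = 62.2. δw/w = √((2·δp/p)² + (1·δx/x)²) = √(0.0246 + 0.000986) = 0.160, so δw = 9.95.
Q = w + u + y: δQ = √(δw² + δu² + δy²) = √(99.0 + 7.29 + 0.774) = 10.3
Q = 104, so δQ/Q = 10.3/104 = 0.0997.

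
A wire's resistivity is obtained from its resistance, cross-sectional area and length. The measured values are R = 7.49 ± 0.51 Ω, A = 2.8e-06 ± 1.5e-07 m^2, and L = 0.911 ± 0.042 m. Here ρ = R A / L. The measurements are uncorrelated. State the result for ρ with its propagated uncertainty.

Each factor contributes (exponent × relative error)² to (δρ/ρ)²:
  (1·δR/R)² = (1×0.0681)² = 0.00464;  (1·δA/A)² = (1×0.0536)² = 0.00287;  (-1·δL/L)² = (-1×0.0461)² = 0.00213
δρ/ρ = √(0.00963) = 0.0981
ρ = 2.3e-05 Ω·m, so δρ = 0.0981 × 2.3e-05 = 2.26e-06 Ω·m.

(2.30 ± 0.226) × 10^-5 Ω·m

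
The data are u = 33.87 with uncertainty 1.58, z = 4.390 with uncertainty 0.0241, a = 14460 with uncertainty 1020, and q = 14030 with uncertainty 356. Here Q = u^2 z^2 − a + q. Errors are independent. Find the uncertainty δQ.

2340

Let p = u^2·z^2 = 22110. δp/p = √((2·δu/u)² + (2·δz/z)²) = √(0.00870 + 0.000121) = 0.0939, so δp = 2080.
Q = p − a + q: δQ = √(δp² + δa² + δq²) = √(4.31e+06 + 1.04e+06 + 1.27e+05) = 2340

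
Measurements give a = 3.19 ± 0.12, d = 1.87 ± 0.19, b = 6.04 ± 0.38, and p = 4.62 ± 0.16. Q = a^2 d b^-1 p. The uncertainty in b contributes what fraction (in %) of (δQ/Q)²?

(δQ/Q)² = (2·δa/a)² + (1·δd/d)² + (-1·δb/b)² + (1·δp/p)²
  a term: (2×0.0376)² = 0.00566
  d term: (1×0.102)² = 0.0103
  b term: (-1×0.0629)² = 0.00396
  p term: (1×0.0346)² = 0.00120
Total = 0.0211. Share from b = 0.00396/0.0211 = 0.187.

18.7%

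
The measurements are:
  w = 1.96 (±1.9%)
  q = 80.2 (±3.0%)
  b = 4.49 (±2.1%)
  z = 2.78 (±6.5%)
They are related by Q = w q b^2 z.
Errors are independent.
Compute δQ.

Q is a product of powers, so relative uncertainties combine in quadrature:
  (1·δw/w)² = (1×0.0190)² = 0.000361;  (1·δq/q)² = (1×0.0300)² = 0.000900;  (2·δb/b)² = (2×0.0210)² = 0.00176;  (1·δz/z)² = (1×0.0650)² = 0.00423
δQ/Q = √(0.00725) = 0.0851
Q = 8810, so δQ = 0.0851 × 8810 = 750.

750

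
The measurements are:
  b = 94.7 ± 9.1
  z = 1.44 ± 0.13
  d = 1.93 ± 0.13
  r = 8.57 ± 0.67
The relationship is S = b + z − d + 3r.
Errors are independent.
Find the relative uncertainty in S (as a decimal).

Sums and differences: (δS)² = Σ (cᵢ δxᵢ)².
  (δb)² = 82.8;  (δz)² = 0.0169;  (δd)² = 0.0169;  (3·δr)² = 4.04
δS = √(86.9) = 9.32
S = 120, so δS/S = 9.32/120 = 0.0777.

0.0777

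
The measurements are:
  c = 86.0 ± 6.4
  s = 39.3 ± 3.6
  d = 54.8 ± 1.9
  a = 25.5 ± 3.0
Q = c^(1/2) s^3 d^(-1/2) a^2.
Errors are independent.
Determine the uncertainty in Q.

1.8e+07

Each factor contributes (exponent × relative error)² to (δQ/Q)²:
  (½·δc/c)² = (0.5×0.0744)² = 0.00138;  (3·δs/s)² = (3×0.0916)² = 0.0755;  (−½·δd/d)² = (-0.5×0.0347)² = 0.000301;  (2·δa/a)² = (2×0.118)² = 0.0554
δQ/Q = √(0.133) = 0.364
Q = 4.94e+07, so δQ = 0.364 × 4.94e+07 = 1.8e+07.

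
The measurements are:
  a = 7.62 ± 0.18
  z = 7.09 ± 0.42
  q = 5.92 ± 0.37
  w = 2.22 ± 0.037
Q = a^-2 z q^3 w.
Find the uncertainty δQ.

11.4

Each factor contributes (exponent × relative error)² to (δQ/Q)²:
  (-2·δa/a)² = (-2×0.0236)² = 0.00223;  (1·δz/z)² = (1×0.0592)² = 0.00351;  (3·δq/q)² = (3×0.0625)² = 0.0352;  (1·δw/w)² = (1×0.0167)² = 0.000278
δQ/Q = √(0.0412) = 0.203
Q = 56.2, so δQ = 0.203 × 56.2 = 11.4.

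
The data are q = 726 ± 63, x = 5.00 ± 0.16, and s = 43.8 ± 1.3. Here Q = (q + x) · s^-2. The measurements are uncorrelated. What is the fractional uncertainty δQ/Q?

Let u = q + x = 731. δu = √(δq² + δx²) = √(3970 + 0.0256) = 63.0, so δu/u = 0.0862.
Q is then a monomial in u, s:
δQ/Q = √((δu/u)² + (-2·δs/s)²) = √(0.00743 + 0.00352) = 0.105

0.105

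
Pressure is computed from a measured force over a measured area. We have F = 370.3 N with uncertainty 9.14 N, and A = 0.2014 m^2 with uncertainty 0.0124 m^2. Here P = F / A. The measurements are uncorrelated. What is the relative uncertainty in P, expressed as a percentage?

6.63%

Each factor contributes (exponent × relative error)² to (δP/P)²:
  (1·δF/F)² = (1×0.0247)² = 0.000609;  (-1·δA/A)² = (-1×0.0616)² = 0.00379
δP/P = √(0.00440) = 0.0663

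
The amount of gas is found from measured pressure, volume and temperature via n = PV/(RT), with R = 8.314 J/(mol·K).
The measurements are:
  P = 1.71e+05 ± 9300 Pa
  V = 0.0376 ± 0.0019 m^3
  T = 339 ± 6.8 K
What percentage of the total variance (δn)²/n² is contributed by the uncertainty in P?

50.0%

(δn/n)² = (1·δP/P)² + (1·δV/V)² + (-1·δT/T)²
  P term: (1×0.0544)² = 0.00296
  V term: (1×0.0505)² = 0.00255
  T term: (-1×0.0201)² = 0.000402
Total = 0.00591. Share from P = 0.00296/0.00591 = 0.500.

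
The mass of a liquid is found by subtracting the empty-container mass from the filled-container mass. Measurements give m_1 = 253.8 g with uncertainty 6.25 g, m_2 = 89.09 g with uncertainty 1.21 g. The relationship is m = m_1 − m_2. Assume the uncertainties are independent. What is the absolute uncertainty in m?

Each term contributes (cᵢ δxᵢ)² to (δm)²:
  (δm_1)² = 39.1;  (δm_2)² = 1.46
δm = √(40.5) = 6.37 g

6.37 g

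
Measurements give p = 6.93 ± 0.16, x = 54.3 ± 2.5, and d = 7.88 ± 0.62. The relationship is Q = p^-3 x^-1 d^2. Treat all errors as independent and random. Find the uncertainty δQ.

Each factor contributes (exponent × relative error)² to (δQ/Q)²:
  (-3·δp/p)² = (-3×0.0231)² = 0.00480;  (-1·δx/x)² = (-1×0.0460)² = 0.00212;  (2·δd/d)² = (2×0.0787)² = 0.0248
δQ/Q = √(0.0317) = 0.178
Q = 0.00344, so δQ = 0.178 × 0.00344 = 0.000612.

0.000612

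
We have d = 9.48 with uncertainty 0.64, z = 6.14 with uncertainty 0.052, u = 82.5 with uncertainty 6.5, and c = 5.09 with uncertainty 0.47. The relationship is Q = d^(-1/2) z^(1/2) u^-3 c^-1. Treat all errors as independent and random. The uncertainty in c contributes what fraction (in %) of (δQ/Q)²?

13.0%

(δQ/Q)² = (−½·δd/d)² + (½·δz/z)² + (-3·δu/u)² + (-1·δc/c)²
  d term: (-0.5×0.0675)² = 0.00114
  z term: (0.5×0.00847)² = 1.79e-05
  u term: (-3×0.0788)² = 0.0559
  c term: (-1×0.0923)² = 0.00853
Total = 0.0656. Share from c = 0.00853/0.0656 = 0.130.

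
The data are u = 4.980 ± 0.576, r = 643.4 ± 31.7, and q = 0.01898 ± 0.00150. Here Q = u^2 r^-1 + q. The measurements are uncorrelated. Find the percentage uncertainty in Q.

16.1%

Let p = u^2·r^-1 = 0.03855. δp/p = √((2·δu/u)² + (-1·δr/r)²) = √(0.0535 + 0.00243) = 0.237, so δp = 0.00912.
Q = p + q: δQ = √(δp² + δq²) = √(8.31e-05 + 2.25e-06) = 0.00924
Q = 0.05753, so δQ/Q = 0.00924/0.05753 = 0.161.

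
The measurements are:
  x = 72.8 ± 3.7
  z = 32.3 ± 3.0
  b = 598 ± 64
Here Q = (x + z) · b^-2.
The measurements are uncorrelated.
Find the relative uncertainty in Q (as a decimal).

Let u = x + z = 105. δu = √(δx² + δz²) = √(13.7 + 9.00) = 4.76, so δu/u = 0.0453.
Q is then a monomial in u, b:
δQ/Q = √((δu/u)² + (-2·δb/b)²) = √(0.00205 + 0.0458) = 0.219

0.219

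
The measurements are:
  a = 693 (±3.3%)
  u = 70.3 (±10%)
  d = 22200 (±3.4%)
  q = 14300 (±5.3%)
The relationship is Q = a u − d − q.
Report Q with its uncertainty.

Let p = a·u = 48700. δp/p = √((1·δa/a)² + (1·δu/u)²) = √(0.00109 + 0.0100) = 0.105, so δp = 5130.
Q = p − d − q: δQ = √(δp² + δd² + δq²) = √(2.63e+07 + 5.7e+05 + 5.74e+05) = 5240
Q = 12200.

12200 ± 5240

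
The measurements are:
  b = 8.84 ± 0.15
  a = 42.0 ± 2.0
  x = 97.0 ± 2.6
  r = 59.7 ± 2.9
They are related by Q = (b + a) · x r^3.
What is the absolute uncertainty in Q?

Let u = b + a = 50.8. δu = √(δb² + δa²) = √(0.0225 + 4.00) = 2.01, so δu/u = 0.0394.
Q is then a monomial in u, x, r:
δQ/Q = √((δu/u)² + (1·δx/x)² + (3·δr/r)²) = √(0.00156 + 0.000718 + 0.0212) = 0.153
Q = 1.05e+09, so δQ = 0.153 × 1.05e+09 = 1.61e+08.

1.61e+08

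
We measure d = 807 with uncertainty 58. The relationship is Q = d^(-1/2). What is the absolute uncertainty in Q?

0.00126

Q ∝ d^(-1/2), so δQ/Q = |−½| · δd/d = 0.5 × 0.0719 = 0.0359.
Q = 0.0352, so δQ = 0.0359 × 0.0352 = 0.00126.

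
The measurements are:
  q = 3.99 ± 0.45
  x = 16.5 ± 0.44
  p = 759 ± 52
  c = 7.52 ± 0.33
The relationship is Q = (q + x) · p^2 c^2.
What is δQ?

1.11e+08

Let u = q + x = 20.5. δu = √(δq² + δx²) = √(0.203 + 0.194) = 0.629, so δu/u = 0.0307.
Q is then a monomial in u, p, c:
δQ/Q = √((δu/u)² + (2·δp/p)² + (2·δc/c)²) = √(0.000943 + 0.0188 + 0.00770) = 0.166
Q = 6.68e+08, so δQ = 0.166 × 6.68e+08 = 1.11e+08.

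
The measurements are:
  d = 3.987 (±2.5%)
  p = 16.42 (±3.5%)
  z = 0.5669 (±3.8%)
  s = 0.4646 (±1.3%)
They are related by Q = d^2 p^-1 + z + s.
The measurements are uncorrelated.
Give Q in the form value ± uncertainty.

Let w = d^2·p^-1 = 0.9681. δw/w = √((2·δd/d)² + (-1·δp/p)²) = √(0.00250 + 0.00123) = 0.0610, so δw = 0.0591.
Q = w + z + s: δQ = √(δw² + δz² + δs²) = √(0.00349 + 0.000464 + 3.65e-05) = 0.0632
Q = 2.000.

2.000 ± 0.0632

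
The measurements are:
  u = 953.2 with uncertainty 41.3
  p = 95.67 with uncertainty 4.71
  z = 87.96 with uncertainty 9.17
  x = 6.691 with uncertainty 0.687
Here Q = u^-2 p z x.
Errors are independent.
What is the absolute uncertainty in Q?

0.0110

For a monomial Q ∝ u^-2, p, z, x, fractional errors add in quadrature:
  (-2·δu/u)² = (-2×0.0433)² = 0.00751;  (1·δp/p)² = (1×0.0492)² = 0.00242;  (1·δz/z)² = (1×0.104)² = 0.0109;  (1·δx/x)² = (1×0.103)² = 0.0105
δQ/Q = √(0.0313) = 0.177
Q = 0.06197, so δQ = 0.177 × 0.06197 = 0.0110.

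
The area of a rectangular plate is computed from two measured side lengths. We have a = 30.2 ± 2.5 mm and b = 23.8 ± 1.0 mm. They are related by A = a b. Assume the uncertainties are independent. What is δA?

66.7 mm^2

For a monomial A ∝ a, b, fractional errors add in quadrature:
  (1·δa/a)² = (1×0.0828)² = 0.00685;  (1·δb/b)² = (1×0.0420)² = 0.00177
δA/A = √(0.00862) = 0.0928
A = 719 mm^2, so δA = 0.0928 × 719 = 66.7 mm^2.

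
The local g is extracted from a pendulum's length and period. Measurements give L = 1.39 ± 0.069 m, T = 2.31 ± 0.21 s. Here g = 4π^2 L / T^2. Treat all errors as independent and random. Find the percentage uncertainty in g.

18.8%

Since g is a product/quotient, work with relative uncertainties:
  (1·δL/L)² = (1×0.0496)² = 0.00246;  (-2·δT/T)² = (-2×0.0909)² = 0.0331
δg/g = √(0.0355) = 0.188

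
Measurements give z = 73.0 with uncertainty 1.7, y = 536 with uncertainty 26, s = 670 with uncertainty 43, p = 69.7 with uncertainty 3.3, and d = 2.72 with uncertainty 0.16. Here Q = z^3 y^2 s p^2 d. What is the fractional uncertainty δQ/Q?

0.176

For a monomial Q ∝ z^3, y^2, s, p^2, d, fractional errors add in quadrature:
  (3·δz/z)² = (3×0.0233)² = 0.00488;  (2·δy/y)² = (2×0.0485)² = 0.00941;  (1·δs/s)² = (1×0.0642)² = 0.00412;  (2·δp/p)² = (2×0.0473)² = 0.00897;  (1·δd/d)² = (1×0.0588)² = 0.00346
δQ/Q = √(0.0308) = 0.176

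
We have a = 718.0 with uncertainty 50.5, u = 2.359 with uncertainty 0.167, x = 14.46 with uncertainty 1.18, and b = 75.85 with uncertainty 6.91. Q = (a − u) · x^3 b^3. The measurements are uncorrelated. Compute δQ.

Let w = a − u = 715.6. δw = √(δa² + δu²) = √(2550 + 0.0279) = 50.5, so δw/w = 0.0706.
Q is then a monomial in w, x, b:
δQ/Q = √((δw/w)² + (3·δx/x)² + (3·δb/b)²) = √(0.00498 + 0.0599 + 0.0747) = 0.374
Q = 9.442e+11, so δQ = 0.374 × 9.442e+11 = 3.53e+11.

3.53e+11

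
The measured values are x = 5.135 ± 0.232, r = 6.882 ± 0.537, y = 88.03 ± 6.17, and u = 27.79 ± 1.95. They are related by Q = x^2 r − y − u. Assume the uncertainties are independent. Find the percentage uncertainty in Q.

Let p = x^2·r = 181.5. δp/p = √((2·δx/x)² + (1·δr/r)²) = √(0.00816 + 0.00609) = 0.119, so δp = 21.7.
Q = p − y − u: δQ = √(δp² + δy² + δu²) = √(469 + 38.1 + 3.80) = 22.6
Q = 65.65, so δQ/Q = 22.6/65.65 = 0.344.

34.4%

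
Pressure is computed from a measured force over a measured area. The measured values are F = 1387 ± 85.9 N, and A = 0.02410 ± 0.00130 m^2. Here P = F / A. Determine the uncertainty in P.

Relative error in a monomial: (δP/P)² = Σ (nᵢ · δxᵢ/xᵢ)².
  (1·δF/F)² = (1×0.0619)² = 0.00384;  (-1·δA/A)² = (-1×0.0539)² = 0.00291
δP/P = √(0.00675) = 0.0821
P = 57550 Pa, so δP = 0.0821 × 57550 = 4730 Pa.

4730 Pa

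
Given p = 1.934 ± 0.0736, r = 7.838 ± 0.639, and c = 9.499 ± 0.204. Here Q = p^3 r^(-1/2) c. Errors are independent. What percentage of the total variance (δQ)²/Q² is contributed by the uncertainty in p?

(δQ/Q)² = (3·δp/p)² + (−½·δr/r)² + (1·δc/c)²
  p term: (3×0.0381)² = 0.0130
  r term: (-0.5×0.0815)² = 0.00166
  c term: (1×0.0215)² = 0.000461
Total = 0.0152. Share from p = 0.0130/0.0152 = 0.860.

86.0%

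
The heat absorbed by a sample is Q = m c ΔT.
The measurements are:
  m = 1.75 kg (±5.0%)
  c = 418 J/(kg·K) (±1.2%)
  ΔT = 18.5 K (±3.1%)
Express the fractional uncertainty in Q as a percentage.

Since Q is a product/quotient, work with relative uncertainties:
  (1·δm/m)² = (1×0.0500)² = 0.00250;  (1·δc/c)² = (1×0.0120)² = 0.000144;  (1·δΔT/ΔT)² = (1×0.0310)² = 0.000961
δQ/Q = √(0.00361) = 0.0600

6.00%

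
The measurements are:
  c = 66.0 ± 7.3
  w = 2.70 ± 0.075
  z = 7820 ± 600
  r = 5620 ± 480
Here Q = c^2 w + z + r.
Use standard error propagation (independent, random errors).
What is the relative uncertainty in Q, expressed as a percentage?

Let p = c^2·w = 11800. δp/p = √((2·δc/c)² + (1·δw/w)²) = √(0.0489 + 0.000772) = 0.223, so δp = 2620.
Q = p + z + r: δQ = √(δp² + δz² + δr²) = √(6.88e+06 + 3.6e+05 + 2.3e+05) = 2730
Q = 25200, so δQ/Q = 2730/25200 = 0.108.

10.8%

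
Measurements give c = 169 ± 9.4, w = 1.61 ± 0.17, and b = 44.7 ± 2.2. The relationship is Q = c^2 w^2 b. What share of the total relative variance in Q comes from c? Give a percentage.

(δQ/Q)² = (2·δc/c)² + (2·δw/w)² + (1·δb/b)²
  c term: (2×0.0556)² = 0.0124
  w term: (2×0.106)² = 0.0446
  b term: (1×0.0492)² = 0.00242
Total = 0.0594. Share from c = 0.0124/0.0594 = 0.208.

20.8%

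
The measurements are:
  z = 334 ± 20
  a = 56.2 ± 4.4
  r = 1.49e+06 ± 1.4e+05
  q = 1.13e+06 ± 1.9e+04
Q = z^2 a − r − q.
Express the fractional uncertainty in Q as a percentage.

Let p = z^2·a = 6.27e+06. δp/p = √((2·δz/z)² + (1·δa/a)²) = √(0.0143 + 0.00613) = 0.143, so δp = 8.97e+05.
Q = p − r − q: δQ = √(δp² + δr² + δq²) = √(8.05e+11 + 1.96e+10 + 3.61e+08) = 9.08e+05
Q = 3.65e+06, so δQ/Q = 9.08e+05/3.65e+06 = 0.249.

24.9%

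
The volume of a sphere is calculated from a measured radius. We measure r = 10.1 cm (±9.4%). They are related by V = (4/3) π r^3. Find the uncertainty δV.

Since V is a product/quotient, work with relative uncertainties:
  (3·δr/r)² = (3×0.0940)² = 0.0795
δV/V = √(0.0795) = 0.282
V = 4320 cm^3, so δV = 0.282 × 4320 = 1220 cm^3.

1220 cm^3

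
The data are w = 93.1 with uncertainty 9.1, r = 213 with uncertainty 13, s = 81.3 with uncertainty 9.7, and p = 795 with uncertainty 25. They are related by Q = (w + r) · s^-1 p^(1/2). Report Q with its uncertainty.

106 ± 13.9

Let u = w + r = 306. δu = √(δw² + δr²) = √(82.8 + 169) = 15.9, so δu/u = 0.0518.
Q is then a monomial in u, s, p:
δQ/Q = √((δu/u)² + (-1·δs/s)² + (½·δp/p)²) = √(0.00269 + 0.0142 + 0.000247) = 0.131
Q = 106, so δQ = 0.131 × 106 = 13.9.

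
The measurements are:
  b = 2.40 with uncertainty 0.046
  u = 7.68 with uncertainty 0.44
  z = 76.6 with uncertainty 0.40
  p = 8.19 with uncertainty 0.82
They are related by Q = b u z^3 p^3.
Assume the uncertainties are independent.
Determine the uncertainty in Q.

For a monomial Q ∝ b, u, z^3, p^3, fractional errors add in quadrature:
  (1·δb/b)² = (1×0.0192)² = 0.000367;  (1·δu/u)² = (1×0.0573)² = 0.00328;  (3·δz/z)² = (3×0.00522)² = 0.000245;  (3·δp/p)² = (3×0.100)² = 0.0902
δQ/Q = √(0.0941) = 0.307
Q = 4.55e+09, so δQ = 0.307 × 4.55e+09 = 1.4e+09.

1.4e+09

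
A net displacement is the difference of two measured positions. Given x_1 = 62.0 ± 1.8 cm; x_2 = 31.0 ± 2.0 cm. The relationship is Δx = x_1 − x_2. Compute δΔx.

2.69 cm

Each term contributes (cᵢ δxᵢ)² to (δΔx)²:
  (δx_1)² = 3.24;  (δx_2)² = 4.00
δΔx = √(7.24) = 2.69 cm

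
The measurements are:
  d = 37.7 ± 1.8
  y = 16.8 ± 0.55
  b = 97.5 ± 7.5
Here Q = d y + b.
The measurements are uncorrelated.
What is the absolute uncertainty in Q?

37.4

Let p = d·y = 633. δp/p = √((1·δd/d)² + (1·δy/y)²) = √(0.00228 + 0.00107) = 0.0579, so δp = 36.7.
Q = p + b: δQ = √(δp² + δb²) = √(1340 + 56.2) = 37.4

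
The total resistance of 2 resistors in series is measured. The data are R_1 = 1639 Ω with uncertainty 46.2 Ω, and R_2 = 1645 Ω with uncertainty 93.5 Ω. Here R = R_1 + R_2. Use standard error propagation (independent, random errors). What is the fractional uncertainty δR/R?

0.0318

R is a linear combination, so absolute uncertainties add in quadrature:
  (δR_1)² = 2130;  (δR_2)² = 8740
δR = √(10900) = 104 Ω
R = 3284 Ω, so δR/R = 104/3284 = 0.0318.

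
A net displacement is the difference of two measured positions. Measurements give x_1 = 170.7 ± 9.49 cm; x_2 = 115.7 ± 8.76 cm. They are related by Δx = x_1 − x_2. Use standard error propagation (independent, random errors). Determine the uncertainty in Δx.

Δx is a linear combination, so absolute uncertainties add in quadrature:
  (δx_1)² = 90.1;  (δx_2)² = 76.7
δΔx = √(167) = 12.9 cm

12.9 cm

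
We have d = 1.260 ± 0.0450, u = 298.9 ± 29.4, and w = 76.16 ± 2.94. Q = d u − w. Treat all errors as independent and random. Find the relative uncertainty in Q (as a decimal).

0.132

Let p = d·u = 376.6. δp/p = √((1·δd/d)² + (1·δu/u)²) = √(0.00128 + 0.00967) = 0.105, so δp = 39.4.
Q = p − w: δQ = √(δp² + δw²) = √(1550 + 8.64) = 39.5
Q = 300.5, so δQ/Q = 39.5/300.5 = 0.132.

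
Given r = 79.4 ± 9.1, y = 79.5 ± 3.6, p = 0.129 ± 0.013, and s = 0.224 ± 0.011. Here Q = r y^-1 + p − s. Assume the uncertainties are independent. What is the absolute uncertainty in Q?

Let w = r·y^-1 = 0.999. δw/w = √((1·δr/r)² + (-1·δy/y)²) = √(0.0131 + 0.00205) = 0.123, so δw = 0.123.
Q = w + p − s: δQ = √(δw² + δp² + δs²) = √(0.0151 + 0.000169 + 0.000121) = 0.124

0.124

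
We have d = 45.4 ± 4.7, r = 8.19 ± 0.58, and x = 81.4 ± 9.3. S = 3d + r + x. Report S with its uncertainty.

226 ± 16.9

For a sum/difference, combine absolute errors in quadrature:
  (3·δd)² = 199;  (δr)² = 0.336;  (δx)² = 86.5
δS = √(286) = 16.9
S = 226.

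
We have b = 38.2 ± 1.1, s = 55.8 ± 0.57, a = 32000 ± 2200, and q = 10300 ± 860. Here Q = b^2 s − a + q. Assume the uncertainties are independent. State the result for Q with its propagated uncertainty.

Let p = b^2·s = 81400. δp/p = √((2·δb/b)² + (1·δs/s)²) = √(0.00332 + 0.000104) = 0.0585, so δp = 4760.
Q = p − a + q: δQ = √(δp² + δa² + δq²) = √(2.27e+07 + 4.84e+06 + 7.4e+05) = 5320
Q = 59700.

59700 ± 5320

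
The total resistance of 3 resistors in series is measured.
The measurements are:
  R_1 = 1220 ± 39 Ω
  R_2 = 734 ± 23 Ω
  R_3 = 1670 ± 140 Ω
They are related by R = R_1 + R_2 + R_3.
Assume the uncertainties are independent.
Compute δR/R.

Absolute uncertainties add in quadrature for a linear combination:
  (δR_1)² = 1520;  (δR_2)² = 529;  (δR_3)² = 19600
δR = √(21600) = 147 Ω
R = 3620 Ω, so δR/R = 147/3620 = 0.0406.

0.0406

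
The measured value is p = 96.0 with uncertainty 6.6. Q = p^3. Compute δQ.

Q ∝ p^3, so δQ/Q = |3| · δp/p = 3 × 0.0687 = 0.206.
Q = 8.85e+05, so δQ = 0.206 × 8.85e+05 = 1.82e+05.

1.82e+05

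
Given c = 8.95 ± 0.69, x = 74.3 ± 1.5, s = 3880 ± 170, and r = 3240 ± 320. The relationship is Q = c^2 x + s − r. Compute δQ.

Let p = c^2·x = 5950. δp/p = √((2·δc/c)² + (1·δx/x)²) = √(0.0238 + 0.000408) = 0.156, so δp = 926.
Q = p + s − r: δQ = √(δp² + δs² + δr²) = √(8.57e+05 + 28900 + 1.02e+05) = 994

994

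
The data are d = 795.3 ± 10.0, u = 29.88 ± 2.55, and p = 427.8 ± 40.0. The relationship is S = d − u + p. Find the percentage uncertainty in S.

Absolute uncertainties add in quadrature for a linear combination:
  (δd)² = 100;  (δu)² = 6.50;  (δp)² = 1600
δS = √(1710) = 41.3
S = 1193, so δS/S = 41.3/1193 = 0.0346.

3.46%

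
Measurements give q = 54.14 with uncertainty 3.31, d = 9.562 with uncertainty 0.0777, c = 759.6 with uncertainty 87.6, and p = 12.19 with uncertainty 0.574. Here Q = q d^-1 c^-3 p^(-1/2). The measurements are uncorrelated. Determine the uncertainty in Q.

1.3e-09

Since Q is a product/quotient, work with relative uncertainties:
  (1·δq/q)² = (1×0.0611)² = 0.00374;  (-1·δd/d)² = (-1×0.00813)² = 6.6e-05;  (-3·δc/c)² = (-3×0.115)² = 0.120;  (−½·δp/p)² = (-0.5×0.0471)² = 0.000554
δQ/Q = √(0.124) = 0.352
Q = 3.7e-09, so δQ = 0.352 × 3.7e-09 = 1.3e-09.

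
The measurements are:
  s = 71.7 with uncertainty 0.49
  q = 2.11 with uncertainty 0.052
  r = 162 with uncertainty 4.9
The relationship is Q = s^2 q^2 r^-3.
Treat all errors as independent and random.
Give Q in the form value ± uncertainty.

Relative error in a monomial: (δQ/Q)² = Σ (nᵢ · δxᵢ/xᵢ)².
  (2·δs/s)² = (2×0.00683)² = 0.000187;  (2·δq/q)² = (2×0.0246)² = 0.00243;  (-3·δr/r)² = (-3×0.0302)² = 0.00823
δQ/Q = √(0.0109) = 0.104
Q = 0.00538, so δQ = 0.104 × 0.00538 = 0.000561.

0.00538 ± 0.000561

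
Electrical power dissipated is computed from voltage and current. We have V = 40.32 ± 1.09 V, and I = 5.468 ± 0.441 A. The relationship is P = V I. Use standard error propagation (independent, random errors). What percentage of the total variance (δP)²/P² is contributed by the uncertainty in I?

(δP/P)² = (1·δV/V)² + (1·δI/I)²
  V term: (1×0.0270)² = 0.000731
  I term: (1×0.0807)² = 0.00650
Total = 0.00724. Share from I = 0.00650/0.00724 = 0.899.

89.9%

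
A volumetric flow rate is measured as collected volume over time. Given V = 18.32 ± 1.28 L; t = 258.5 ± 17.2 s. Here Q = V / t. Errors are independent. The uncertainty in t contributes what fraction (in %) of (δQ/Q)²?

(δQ/Q)² = (1·δV/V)² + (-1·δt/t)²
  V term: (1×0.0699)² = 0.00488
  t term: (-1×0.0665)² = 0.00443
Total = 0.00931. Share from t = 0.00443/0.00931 = 0.476.

47.6%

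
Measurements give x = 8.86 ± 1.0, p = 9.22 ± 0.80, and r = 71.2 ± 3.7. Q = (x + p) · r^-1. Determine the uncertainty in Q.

Let u = x + p = 18.1. δu = √(δx² + δp²) = √(1.00 + 0.640) = 1.28, so δu/u = 0.0708.
Q is then a monomial in u, r:
δQ/Q = √((δu/u)² + (-1·δr/r)²) = √(0.00502 + 0.00270) = 0.0878
Q = 0.254, so δQ = 0.0878 × 0.254 = 0.0223.

0.0223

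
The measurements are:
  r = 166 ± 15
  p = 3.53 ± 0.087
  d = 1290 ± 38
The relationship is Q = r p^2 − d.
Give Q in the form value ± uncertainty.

Let w = r·p^2 = 2070. δw/w = √((1·δr/r)² + (2·δp/p)²) = √(0.00817 + 0.00243) = 0.103, so δw = 213.
Q = w − d: δQ = √(δw² + δd²) = √(45300 + 1440) = 216
Q = 779.

779 ± 216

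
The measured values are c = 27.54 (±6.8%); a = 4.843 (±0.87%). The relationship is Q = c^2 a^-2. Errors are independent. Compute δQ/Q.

Q is a product of powers, so relative uncertainties combine in quadrature:
  (2·δc/c)² = (2×0.0680)² = 0.0185;  (-2·δa/a)² = (-2×0.00870)² = 0.000303
δQ/Q = √(0.0188) = 0.137

0.137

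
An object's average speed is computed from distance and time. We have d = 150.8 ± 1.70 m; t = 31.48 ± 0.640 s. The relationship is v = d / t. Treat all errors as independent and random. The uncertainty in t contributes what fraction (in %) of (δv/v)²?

(δv/v)² = (1·δd/d)² + (-1·δt/t)²
  d term: (1×0.0113)² = 0.000127
  t term: (-1×0.0203)² = 0.000413
Total = 0.000540. Share from t = 0.000413/0.000540 = 0.765.

76.5%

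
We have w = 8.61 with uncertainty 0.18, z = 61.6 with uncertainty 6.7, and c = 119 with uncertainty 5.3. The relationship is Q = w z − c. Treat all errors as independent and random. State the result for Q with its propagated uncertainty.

Let p = w·z = 530. δp/p = √((1·δw/w)² + (1·δz/z)²) = √(0.000437 + 0.0118) = 0.111, so δp = 58.7.
Q = p − c: δQ = √(δp² + δc²) = √(3450 + 28.1) = 59.0
Q = 411.

411 ± 59.0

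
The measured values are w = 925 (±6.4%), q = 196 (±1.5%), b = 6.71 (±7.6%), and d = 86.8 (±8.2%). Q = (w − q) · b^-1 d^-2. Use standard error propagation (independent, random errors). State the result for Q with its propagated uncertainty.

Let u = w − q = 729. δu = √(δw² + δq²) = √(3500 + 8.64) = 59.3, so δu/u = 0.0813.
Q is then a monomial in u, b, d:
δQ/Q = √((δu/u)² + (-1·δb/b)² + (-2·δd/d)²) = √(0.00661 + 0.00578 + 0.0269) = 0.198
Q = 0.0144, so δQ = 0.198 × 0.0144 = 0.00286.

0.0144 ± 0.00286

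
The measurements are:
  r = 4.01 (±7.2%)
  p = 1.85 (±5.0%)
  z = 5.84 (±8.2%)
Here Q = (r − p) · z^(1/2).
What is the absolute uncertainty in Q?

Let u = r − p = 2.16. δu = √(δr² + δp²) = √(0.0834 + 0.00856) = 0.303, so δu/u = 0.140.
Q is then a monomial in u, z:
δQ/Q = √((δu/u)² + (½·δz/z)²) = √(0.0197 + 0.00168) = 0.146
Q = 5.22, so δQ = 0.146 × 5.22 = 0.763.

0.763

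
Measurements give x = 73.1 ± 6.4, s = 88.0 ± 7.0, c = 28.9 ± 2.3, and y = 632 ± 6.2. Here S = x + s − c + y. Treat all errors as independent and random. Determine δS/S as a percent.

1.51%

For a sum/difference, combine absolute errors in quadrature:
  (δx)² = 41.0;  (δs)² = 49.0;  (δc)² = 5.29;  (δy)² = 38.4
δS = √(134) = 11.6
S = 764, so δS/S = 11.6/764 = 0.0151.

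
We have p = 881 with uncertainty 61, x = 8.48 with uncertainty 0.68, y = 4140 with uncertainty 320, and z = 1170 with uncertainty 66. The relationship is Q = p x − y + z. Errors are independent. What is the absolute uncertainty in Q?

Let w = p·x = 7470. δw/w = √((1·δp/p)² + (1·δx/x)²) = √(0.00479 + 0.00643) = 0.106, so δw = 792.
Q = w − y + z: δQ = √(δw² + δy² + δz²) = √(6.26e+05 + 1.02e+05 + 4360) = 856

856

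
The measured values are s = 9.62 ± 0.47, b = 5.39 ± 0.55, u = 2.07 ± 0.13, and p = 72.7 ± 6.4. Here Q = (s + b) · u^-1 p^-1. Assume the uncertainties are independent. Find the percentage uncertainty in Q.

Let w = s + b = 15.0. δw = √(δs² + δb²) = √(0.221 + 0.303) = 0.723, so δw/w = 0.0482.
Q is then a monomial in w, u, p:
δQ/Q = √((δw/w)² + (-1·δu/u)² + (-1·δp/p)²) = √(0.00232 + 0.00394 + 0.00775) = 0.118

11.8%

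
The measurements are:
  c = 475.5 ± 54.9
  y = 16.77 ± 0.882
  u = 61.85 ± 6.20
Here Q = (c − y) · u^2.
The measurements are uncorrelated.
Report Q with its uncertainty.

Let w = c − y = 458.7. δw = √(δc² + δy²) = √(3010 + 0.778) = 54.9, so δw/w = 0.120.
Q is then a monomial in w, u:
δQ/Q = √((δw/w)² + (2·δu/u)²) = √(0.0143 + 0.0402) = 0.233
Q = 1.755e+06, so δQ = 0.233 × 1.755e+06 = 4.1e+05.

(1.755 ± 0.410) × 10^6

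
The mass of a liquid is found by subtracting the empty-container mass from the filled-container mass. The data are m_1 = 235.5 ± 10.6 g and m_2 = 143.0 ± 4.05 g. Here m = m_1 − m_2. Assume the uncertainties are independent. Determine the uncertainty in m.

Absolute uncertainties add in quadrature for a linear combination:
  (δm_1)² = 112;  (δm_2)² = 16.4
δm = √(129) = 11.3 g

11.3 g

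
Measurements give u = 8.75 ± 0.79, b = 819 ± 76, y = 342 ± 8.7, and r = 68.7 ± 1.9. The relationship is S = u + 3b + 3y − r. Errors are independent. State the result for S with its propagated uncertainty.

For a sum/difference, combine absolute errors in quadrature:
  (δu)² = 0.624;  (3·δb)² = 52000;  (3·δy)² = 681;  (δr)² = 3.61
δS = √(52700) = 229
S = 3420.

3420 ± 229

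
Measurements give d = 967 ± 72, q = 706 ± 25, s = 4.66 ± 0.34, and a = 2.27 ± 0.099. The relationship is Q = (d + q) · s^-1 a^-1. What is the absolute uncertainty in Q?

15.3

Let u = d + q = 1670. δu = √(δd² + δq²) = √(5180 + 625) = 76.2, so δu/u = 0.0456.
Q is then a monomial in u, s, a:
δQ/Q = √((δu/u)² + (-1·δs/s)² + (-1·δa/a)²) = √(0.00208 + 0.00532 + 0.00190) = 0.0964
Q = 158, so δQ = 0.0964 × 158 = 15.3.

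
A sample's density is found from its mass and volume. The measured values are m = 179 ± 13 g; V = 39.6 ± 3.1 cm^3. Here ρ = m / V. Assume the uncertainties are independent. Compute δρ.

0.483 g/cm^3

For a monomial ρ ∝ m, V^-1, fractional errors add in quadrature:
  (1·δm/m)² = (1×0.0726)² = 0.00527;  (-1·δV/V)² = (-1×0.0783)² = 0.00613
δρ/ρ = √(0.0114) = 0.107
ρ = 4.52 g/cm^3, so δρ = 0.107 × 4.52 = 0.483 g/cm^3.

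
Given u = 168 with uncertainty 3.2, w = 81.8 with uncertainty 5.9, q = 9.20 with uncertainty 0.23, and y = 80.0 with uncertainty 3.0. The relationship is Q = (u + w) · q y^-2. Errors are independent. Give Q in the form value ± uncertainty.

Let h = u + w = 250. δh = √(δu² + δw²) = √(10.2 + 34.8) = 6.71, so δh/h = 0.0269.
Q is then a monomial in h, q, y:
δQ/Q = √((δh/h)² + (1·δq/q)² + (-2·δy/y)²) = √(0.000722 + 0.000625 + 0.00562) = 0.0835
Q = 0.359, so δQ = 0.0835 × 0.359 = 0.0300.

0.359 ± 0.0300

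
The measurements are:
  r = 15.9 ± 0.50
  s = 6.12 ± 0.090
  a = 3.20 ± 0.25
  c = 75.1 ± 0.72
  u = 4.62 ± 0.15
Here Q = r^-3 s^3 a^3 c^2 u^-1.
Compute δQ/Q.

Products/powers → add relative errors in quadrature, weighted by exponent:
  (-3·δr/r)² = (-3×0.0314)² = 0.00890;  (3·δs/s)² = (3×0.0147)² = 0.00195;  (3·δa/a)² = (3×0.0781)² = 0.0549;  (2·δc/c)² = (2×0.00959)² = 0.000368;  (-1·δu/u)² = (-1×0.0325)² = 0.00105
δQ/Q = √(0.0672) = 0.259

0.259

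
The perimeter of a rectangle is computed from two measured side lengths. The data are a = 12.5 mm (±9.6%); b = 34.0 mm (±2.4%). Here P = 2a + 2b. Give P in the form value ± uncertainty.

93.0 ± 2.90 mm

For a sum/difference, combine absolute errors in quadrature:
  (2·δa)² = 5.76;  (2·δb)² = 2.66
δP = √(8.42) = 2.90 mm
P = 93.0 mm.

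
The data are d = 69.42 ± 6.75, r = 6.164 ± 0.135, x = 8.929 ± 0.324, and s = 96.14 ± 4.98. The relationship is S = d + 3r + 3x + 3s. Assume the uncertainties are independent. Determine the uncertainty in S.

16.4

Each term contributes (cᵢ δxᵢ)² to (δS)²:
  (δd)² = 45.6;  (3·δr)² = 0.164;  (3·δx)² = 0.945;  (3·δs)² = 223
δS = √(270) = 16.4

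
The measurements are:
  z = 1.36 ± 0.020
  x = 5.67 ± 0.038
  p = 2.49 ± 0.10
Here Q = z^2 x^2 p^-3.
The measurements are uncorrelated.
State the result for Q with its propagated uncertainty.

3.85 ± 0.480

Q is a product of powers, so relative uncertainties combine in quadrature:
  (2·δz/z)² = (2×0.0147)² = 0.000865;  (2·δx/x)² = (2×0.00670)² = 0.000180;  (-3·δp/p)² = (-3×0.0402)² = 0.0145
δQ/Q = √(0.0156) = 0.125
Q = 3.85, so δQ = 0.125 × 3.85 = 0.480.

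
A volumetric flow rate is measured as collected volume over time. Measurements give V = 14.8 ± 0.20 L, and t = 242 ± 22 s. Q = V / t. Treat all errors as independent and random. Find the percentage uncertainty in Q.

9.19%

For a monomial Q ∝ V, t^-1, fractional errors add in quadrature:
  (1·δV/V)² = (1×0.0135)² = 0.000183;  (-1·δt/t)² = (-1×0.0909)² = 0.00826
δQ/Q = √(0.00845) = 0.0919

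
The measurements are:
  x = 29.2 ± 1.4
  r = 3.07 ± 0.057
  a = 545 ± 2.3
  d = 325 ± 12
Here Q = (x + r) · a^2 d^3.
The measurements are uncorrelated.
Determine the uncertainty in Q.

Let u = x + r = 32.3. δu = √(δx² + δr²) = √(1.96 + 0.00325) = 1.40, so δu/u = 0.0434.
Q is then a monomial in u, a, d:
δQ/Q = √((δu/u)² + (2·δa/a)² + (3·δd/d)²) = √(0.00189 + 7.12e-05 + 0.0123) = 0.119
Q = 3.29e+14, so δQ = 0.119 × 3.29e+14 = 3.92e+13.

3.92e+13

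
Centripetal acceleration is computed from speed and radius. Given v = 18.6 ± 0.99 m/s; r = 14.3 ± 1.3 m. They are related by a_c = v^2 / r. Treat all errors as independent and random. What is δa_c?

Each factor contributes (exponent × relative error)² to (δa_c/a_c)²:
  (2·δv/v)² = (2×0.0532)² = 0.0113;  (-1·δr/r)² = (-1×0.0909)² = 0.00826
δa_c/a_c = √(0.0196) = 0.140
a_c = 24.2 m/s^2, so δa_c = 0.140 × 24.2 = 3.39 m/s^2.

3.39 m/s^2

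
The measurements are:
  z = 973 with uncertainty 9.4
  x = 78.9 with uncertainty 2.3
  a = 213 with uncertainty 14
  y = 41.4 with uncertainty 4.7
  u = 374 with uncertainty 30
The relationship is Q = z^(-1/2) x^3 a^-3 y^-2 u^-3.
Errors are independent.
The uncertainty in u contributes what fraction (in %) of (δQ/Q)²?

37.1%

(δQ/Q)² = (−½·δz/z)² + (3·δx/x)² + (-3·δa/a)² + (-2·δy/y)² + (-3·δu/u)²
  z term: (-0.5×0.00966)² = 2.33e-05
  x term: (3×0.0292)² = 0.00765
  a term: (-3×0.0657)² = 0.0389
  y term: (-2×0.114)² = 0.0516
  u term: (-3×0.0802)² = 0.0579
Total = 0.156. Share from u = 0.0579/0.156 = 0.371.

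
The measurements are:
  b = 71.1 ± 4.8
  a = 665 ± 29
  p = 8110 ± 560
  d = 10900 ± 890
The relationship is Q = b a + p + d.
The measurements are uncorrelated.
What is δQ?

3940

Let w = b·a = 47300. δw/w = √((1·δb/b)² + (1·δa/a)²) = √(0.00456 + 0.00190) = 0.0804, so δw = 3800.
Q = w + p + d: δQ = √(δw² + δp² + δd²) = √(1.44e+07 + 3.14e+05 + 7.92e+05) = 3940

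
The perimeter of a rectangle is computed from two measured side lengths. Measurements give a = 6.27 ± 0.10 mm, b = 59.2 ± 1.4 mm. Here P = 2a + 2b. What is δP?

For a sum/difference, combine absolute errors in quadrature:
  (2·δa)² = 0.0400;  (2·δb)² = 7.84
δP = √(7.88) = 2.81 mm

2.81 mm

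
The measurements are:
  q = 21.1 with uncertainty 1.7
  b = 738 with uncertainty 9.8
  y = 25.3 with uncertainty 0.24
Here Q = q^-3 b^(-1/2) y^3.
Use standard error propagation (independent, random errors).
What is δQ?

Relative error in a monomial: (δQ/Q)² = Σ (nᵢ · δxᵢ/xᵢ)².
  (-3·δq/q)² = (-3×0.0806)² = 0.0584;  (−½·δb/b)² = (-0.5×0.0133)² = 4.41e-05;  (3·δy/y)² = (3×0.00949)² = 0.000810
δQ/Q = √(0.0593) = 0.243
Q = 0.0635, so δQ = 0.243 × 0.0635 = 0.0154.

0.0154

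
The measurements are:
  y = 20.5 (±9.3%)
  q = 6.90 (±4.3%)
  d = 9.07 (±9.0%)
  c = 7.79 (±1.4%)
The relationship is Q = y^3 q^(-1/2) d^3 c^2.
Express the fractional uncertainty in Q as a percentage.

39.0%

For a monomial Q ∝ y^3, q^(-1/2), d^3, c^2, fractional errors add in quadrature:
  (3·δy/y)² = (3×0.0930)² = 0.0778;  (−½·δq/q)² = (-0.5×0.0430)² = 0.000462;  (3·δd/d)² = (3×0.0900)² = 0.0729;  (2·δc/c)² = (2×0.0140)² = 0.000784
δQ/Q = √(0.152) = 0.390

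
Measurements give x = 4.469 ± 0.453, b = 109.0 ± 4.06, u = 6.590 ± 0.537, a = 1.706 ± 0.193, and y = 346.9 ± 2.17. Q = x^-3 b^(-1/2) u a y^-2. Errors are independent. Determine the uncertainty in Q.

3.36e-08

Each factor contributes (exponent × relative error)² to (δQ/Q)²:
  (-3·δx/x)² = (-3×0.101)² = 0.0925;  (−½·δb/b)² = (-0.5×0.0372)² = 0.000347;  (1·δu/u)² = (1×0.0815)² = 0.00664;  (1·δa/a)² = (1×0.113)² = 0.0128;  (-2·δy/y)² = (-2×0.00626)² = 0.000157
δQ/Q = √(0.112) = 0.335
Q = 1.003e-07, so δQ = 0.335 × 1.003e-07 = 3.36e-08.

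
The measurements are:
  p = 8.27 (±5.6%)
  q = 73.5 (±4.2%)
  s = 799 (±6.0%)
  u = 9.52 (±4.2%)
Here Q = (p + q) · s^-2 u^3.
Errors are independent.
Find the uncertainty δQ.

Let w = p + q = 81.8. δw = √(δp² + δq²) = √(0.214 + 9.53) = 3.12, so δw/w = 0.0382.
Q is then a monomial in w, s, u:
δQ/Q = √((δw/w)² + (-2·δs/s)² + (3·δu/u)²) = √(0.00146 + 0.0144 + 0.0159) = 0.178
Q = 0.111, so δQ = 0.178 × 0.111 = 0.0197.

0.0197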